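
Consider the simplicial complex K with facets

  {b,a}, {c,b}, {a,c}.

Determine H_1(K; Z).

H_1 ≅ Z.

K has 3 vertices, 3 edges.
rank ∂_1 = 2, rank ∂_2 = 0 ⇒ b_1 = 3 − 2 − 0 = 1. So H_1 = Z.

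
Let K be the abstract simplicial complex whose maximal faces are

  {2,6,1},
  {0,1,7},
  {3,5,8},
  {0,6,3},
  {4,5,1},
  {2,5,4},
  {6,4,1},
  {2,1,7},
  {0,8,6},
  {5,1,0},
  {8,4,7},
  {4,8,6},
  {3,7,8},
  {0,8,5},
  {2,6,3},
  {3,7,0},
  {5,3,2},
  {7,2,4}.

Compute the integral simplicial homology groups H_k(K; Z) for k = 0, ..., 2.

H_0 ≅ Z,  H_1 ≅ Z × Z/2,  H_2 = 0.

Order the vertices as 0 < 1 < 2 < 3 < 4 < 5 < 6 < 7 < 8. Listing each simplex with vertices in this order, K has dimension 2 with simplices:

  0-simplices (9): [0], [1], [2], [3], [4], [5], [6], [7], [8]
  1-simplices (27): (27 of them)
  2-simplices (18): [0,1,5], [0,1,7], [0,3,6], [0,3,7], [0,5,8], [0,6,8], [1,2,6], [1,2,7], [1,4,5], [1,4,6], [2,3,5], [2,3,6], [2,4,5], [2,4,7], [3,5,8], [3,7,8], [4,6,8], [4,7,8]

Hence C_0 ≅ Z^9, C_1 ≅ Z^27, C_2 ≅ Z^18.

∂_1: C_1 → C_0 sends each edge [p,q] (with p < q) to q − p. For instance
  ∂[0,6] = [6] − [0].
The resulting 9×27 matrix has rank 8, and its Smith normal form has invariant factors (1,1,1,1,1,1,1,1).

∂_2: C_2 → C_1 acts by ∂[p,q,r] = [q,r] − [p,r] + [p,q]. For instance
  ∂[3,7,8] = [7,8] − [3,8] + [3,7],
  ∂[2,4,7] = [4,7] − [2,7] + [2,4].
This gives a 27×18 integer matrix of rank 18; reducing to Smith normal form yields diagonal entries (1,1,1,1,1,1,1,1,1,1,1,1,1,1,1,1,1,2).

Computing H_k = (kernel of ∂_k) / (image of ∂_{k+1}):

  H_0: rank C_0 − rank ∂_1 = 9 − 8 = 1, and the invariant factors of ∂_1 are all 1, so H_0 = Z.
  H_1: rank ker ∂_1 − rank ∂_2 = (27 − 8) − 18 = 1, and ∂_2 has invariant factor 2 > 1, so H_1 = Z × Z/2.
  H_2: rank ker ∂_2 − rank ∂_3 = (18 − 18) − 0 = 0, and there is no ∂_3, so H_2 = 0.

(K is a triangulation of the Klein bottle.)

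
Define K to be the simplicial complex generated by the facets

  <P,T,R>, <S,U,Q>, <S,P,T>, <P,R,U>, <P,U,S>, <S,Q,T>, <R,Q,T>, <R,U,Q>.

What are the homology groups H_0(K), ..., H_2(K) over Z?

We work with the vertex ordering P < Q < R < S < T < U. The simplices of K, each written with vertices in increasing order, are:

  0-simplices (6): P, Q, R, S, T, U
  1-simplices (12): PR, PS, PT, PU, QR, QS, QT, QU, RT, RU, ST, SU
  2-simplices (8): PRT, PRU, PST, PSU, QRT, QRU, QST, QSU

Hence C_0 ≅ Z^6, C_1 ≅ Z^12, C_2 ≅ Z^8.

Boundary ∂_1: C_1 → C_0 sends each edge [p,q] (with p < q) to q − p. For instance
  ∂PR = R − P.
This gives a 6×12 integer matrix of rank 5; reducing to Smith normal form yields diagonal entries (1,1,1,1,1).

The boundary map ∂_2: C_2 → C_1 maps a triangle to the signed sum of its edges. For instance
  ∂QSU = SU − QU + QS,
  ∂QST = ST − QT + QS.
As a 12×8 matrix over Z this has rank 7, with invariant factors (1,1,1,1,1,1,1).

Now H_k = ker ∂_k / im ∂_{k+1}, so:

  H_0: rank C_0 − rank ∂_1 = 6 − 5 = 1, and the invariant factors of ∂_1 are all 1, so H_0 ≅ Z.
  H_1: rank ker ∂_1 − rank ∂_2 = (12 − 5) − 7 = 0, and the invariant factors of ∂_2 are all 1, so H_1 ≅ 0.
  H_2: rank ker ∂_2 − rank ∂_3 = (8 − 7) − 0 = 1, and there is no ∂_3, so H_2 ≅ Z.

H_0 = Z,  H_1 = 0,  H_2 = Z.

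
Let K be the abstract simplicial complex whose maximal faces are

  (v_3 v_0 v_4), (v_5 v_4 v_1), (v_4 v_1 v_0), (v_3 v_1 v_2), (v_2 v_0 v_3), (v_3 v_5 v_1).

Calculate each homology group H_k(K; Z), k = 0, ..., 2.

Order the vertices as v_0 < v_1 < v_2 < v_3 < v_4 < v_5. Listing each simplex with vertices in this order, K has dimension 2 with simplices:

  0-simplices (6): [v_0], [v_1], [v_2], [v_3], [v_4], [v_5]
  1-simplices (12): [v_0,v_1], [v_0,v_2], [v_0,v_3], [v_0,v_4], [v_1,v_2], [v_1,v_3], [v_1,v_4], [v_1,v_5], [v_2,v_3], [v_3,v_4], [v_3,v_5], [v_4,v_5]
  2-simplices (6): [v_0,v_1,v_4], [v_0,v_2,v_3], [v_0,v_3,v_4], [v_1,v_2,v_3], [v_1,v_3,v_5], [v_1,v_4,v_5]

giving chain groups C_0 ≅ Z^6, C_1 ≅ Z^12, C_2 ≅ Z^6.

The boundary map ∂_1: C_1 → C_0 sends each edge [p,q] (with p < q) to q − p. For instance
  ∂[v_4,v_5] = [v_5] − [v_4].
This gives a 6×12 integer matrix of rank 5; reducing to Smith normal form yields diagonal entries (1,1,1,1,1).

The boundary map ∂_2: C_2 → C_1 maps a triangle to the signed sum of its edges. For instance
  ∂[v_1,v_4,v_5] = [v_4,v_5] − [v_1,v_5] + [v_1,v_4],
  ∂[v_0,v_1,v_4] = [v_1,v_4] − [v_0,v_4] + [v_0,v_1].
The resulting 12×6 matrix has rank 6, and its Smith normal form has invariant factors (1,1,1,1,1,1).

Now H_k = ker ∂_k / im ∂_{k+1}, so:

  H_0: rank C_0 − rank ∂_1 = 6 − 5 = 1, and the invariant factors of ∂_1 are all 1, so H_0 = Z.
  H_1: rank ker ∂_1 − rank ∂_2 = (12 − 5) − 6 = 1, and the invariant factors of ∂_2 are all 1, so H_1 = Z.
  H_2: rank ker ∂_2 − rank ∂_3 = (6 − 6) − 0 = 0, and there is no ∂_3, so H_2 = 0.

As a check, the Euler characteristic is 6 − 12 + 6 = 0, which agrees with 1 − 1 + 0 = 0.

H_0 ≅ Z,  H_1 ≅ Z,  H_2 = 0.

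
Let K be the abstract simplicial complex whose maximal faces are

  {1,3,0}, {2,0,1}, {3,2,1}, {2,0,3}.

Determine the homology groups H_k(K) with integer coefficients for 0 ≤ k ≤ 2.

H_0 ≅ Z,  H_1 = 0,  H_2 ≅ Z.

Take the total order 0 < 1 < 2 < 3 on the vertex set. Then K (dimension 2) consists of the simplices:

  0-simplices (4): [0], [1], [2], [3]
  1-simplices (6): [0,1], [0,2], [0,3], [1,2], [1,3], [2,3]
  2-simplices (4): [0,1,2], [0,1,3], [0,2,3], [1,2,3]

giving chain groups C_0 ≅ Z^4, C_1 ≅ Z^6, C_2 ≅ Z^4.

∂_1: C_1 → C_0 sends each edge [p,q] (with p < q) to q − p. For instance
  ∂[0,3] = [3] − [0].
As a 4×6 matrix over Z this has rank 3, with invariant factors (1,1,1).

∂_2: C_2 → C_1 maps a triangle to the signed sum of its edges. For instance
  ∂[0,1,2] = [1,2] − [0,2] + [0,1],
  ∂[0,1,3] = [1,3] − [0,3] + [0,1].
This gives a 6×4 integer matrix of rank 3; reducing to Smith normal form yields diagonal entries (1,1,1).

From H_k ≅ ker(∂_k) / im(∂_{k+1}) we obtain:

  H_0: rank C_0 − rank ∂_1 = 4 − 3 = 1, and the invariant factors of ∂_1 are all 1, so H_0 = Z.
  H_1: rank ker ∂_1 − rank ∂_2 = (6 − 3) − 3 = 0, and the invariant factors of ∂_2 are all 1, so H_1 = 0.
  H_2: rank ker ∂_2 − rank ∂_3 = (4 − 3) − 0 = 1, and there is no ∂_3, so H_2 = Z.

As a check, the Euler characteristic is 4 − 6 + 4 = 2, which agrees with 1 − 0 + 1 = 2.
(K is a triangulation of the 2-sphere S^2.)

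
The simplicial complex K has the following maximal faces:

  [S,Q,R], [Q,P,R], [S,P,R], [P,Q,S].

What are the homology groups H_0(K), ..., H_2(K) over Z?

Order the vertices as P < Q < R < S. Listing each simplex with vertices in this order, K has dimension 2 with simplices:

  0-simplices (4): P, Q, R, S
  1-simplices (6): PQ, PR, PS, QR, QS, RS
  2-simplices (4): PQR, PQS, PRS, QRS

Hence C_0 ≅ Z^4, C_1 ≅ Z^6, C_2 ≅ Z^4.

∂_1: C_1 → C_0 maps an edge to its endpoints' difference, ∂[p,q] = q − p.
This gives a 4×6 integer matrix of rank 3; reducing to Smith normal form yields diagonal entries (1,1,1).

The boundary map ∂_2: C_2 → C_1 acts by ∂[p,q,r] = [q,r] − [p,r] + [p,q]. For instance
  ∂PQR = QR − PR + PQ,
  ∂PRS = RS − PS + PR.
The resulting 6×4 matrix has rank 3, and its Smith normal form has invariant factors (1,1,1).

Now H_k = ker ∂_k / im ∂_{k+1}, so:

  H_0: rank C_0 − rank ∂_1 = 4 − 3 = 1, and the invariant factors of ∂_1 are all 1, so H_0 = Z.
  H_1: rank ker ∂_1 − rank ∂_2 = (6 − 3) − 3 = 0, and the invariant factors of ∂_2 are all 1, so H_1 = 0.
  H_2: rank ker ∂_2 − rank ∂_3 = (4 − 3) − 0 = 1, and there is no ∂_3, so H_2 = Z.

H_0 = Z,  H_1 = 0,  H_2 = Z.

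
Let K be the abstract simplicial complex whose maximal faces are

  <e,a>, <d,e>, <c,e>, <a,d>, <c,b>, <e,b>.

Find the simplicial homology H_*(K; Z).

H_0 = Z,  H_1 = Z^2.

Order the vertices as a < b < c < d < e. Listing each simplex with vertices in this order, K has dimension 1 with simplices:

  0-simplices (5): a, b, c, d, e
  1-simplices (6): ad, ae, bc, be, ce, de

giving chain groups C_0 ≅ Z^5, C_1 ≅ Z^6.

The boundary map ∂_1: C_1 → C_0 sends each edge [p,q] (with p < q) to q − p. For instance
  ∂bc = c − b.
This gives a 5×6 integer matrix of rank 4; reducing to Smith normal form yields diagonal entries (1,1,1,1).

Reading off H_k = ker ∂_k / im ∂_{k+1}:

  H_0: rank C_0 − rank ∂_1 = 5 − 4 = 1, and the invariant factors of ∂_1 are all 1, so H_0 = Z.
  H_1: rank ker ∂_1 − rank ∂_2 = (6 − 4) − 0 = 2, and there is no ∂_2, so H_1 = Z^2.

As a check, the Euler characteristic is 5 − 6 = -1, which agrees with 1 − 2 = -1.
(K is a triangulation of a wedge of 2 circles.)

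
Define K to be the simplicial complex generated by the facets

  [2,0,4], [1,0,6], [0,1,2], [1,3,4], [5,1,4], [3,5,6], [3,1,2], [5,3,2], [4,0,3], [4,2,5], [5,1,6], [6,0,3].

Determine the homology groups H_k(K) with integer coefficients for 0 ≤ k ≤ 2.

Order the vertices as 0 < 1 < 2 < 3 < 4 < 5 < 6. Listing each simplex with vertices in this order, K has dimension 2 with simplices:

  0-simplices (7): [0], [1], [2], [3], [4], [5], [6]
  1-simplices (18): [0,1], [0,2], [0,3], [0,4], [0,6], [1,2], [1,3], [1,4], [1,5], [1,6], [2,3], [2,4], [2,5], [3,4], [3,5], [3,6], [4,5], [5,6]
  2-simplices (12): [0,1,2], [0,1,6], [0,2,4], [0,3,4], [0,3,6], [1,2,3], [1,3,4], [1,4,5], [1,5,6], [2,3,5], [2,4,5], [3,5,6]

Hence C_0 ≅ Z^7, C_1 ≅ Z^18, C_2 ≅ Z^12.

∂_1: C_1 → C_0 is given by ∂[p,q] = [q] − [p].
This gives a 7×18 integer matrix of rank 6; reducing to Smith normal form yields diagonal entries (1,1,1,1,1,1).

Boundary ∂_2: C_2 → C_1 maps a triangle to the signed sum of its edges. For instance
  ∂[3,5,6] = [5,6] − [3,6] + [3,5],
  ∂[1,4,5] = [4,5] − [1,5] + [1,4].
The resulting 18×12 matrix has rank 12, and its Smith normal form has invariant factors (1,1,1,1,1,1,1,1,1,1,1,2).

Reading off H_k = ker ∂_k / im ∂_{k+1}:

  H_0: rank C_0 − rank ∂_1 = 7 − 6 = 1, and the invariant factors of ∂_1 are all 1, so H_0 = Z.
  H_1: rank ker ∂_1 − rank ∂_2 = (18 − 6) − 12 = 0, and ∂_2 has invariant factor 2 > 1, so H_1 = Z/2Z.
  H_2: rank ker ∂_2 − rank ∂_3 = (12 − 12) − 0 = 0, and there is no ∂_3, so H_2 = 0.

H_0 ≅ Z,  H_1 ≅ Z/2Z,  H_2 = 0.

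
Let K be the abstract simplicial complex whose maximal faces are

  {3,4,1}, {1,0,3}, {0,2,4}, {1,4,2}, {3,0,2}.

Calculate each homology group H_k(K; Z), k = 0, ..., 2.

H_0 ≅ Z,  H_1 ≅ Z,  H_2 = 0.

Fix the vertex order 0 < 1 < 2 < 3 < 4 and write every simplex with vertices in increasing order. Then dim K = 2 and the simplices of K are:

  0-simplices (5): [0], [1], [2], [3], [4]
  1-simplices (10): [0,1], [0,2], [0,3], [0,4], [1,2], [1,3], [1,4], [2,3], [2,4], [3,4]
  2-simplices (5): [0,1,3], [0,2,3], [0,2,4], [1,2,4], [1,3,4]

giving chain groups C_0 ≅ Z^5, C_1 ≅ Z^10, C_2 ≅ Z^5.

The boundary map ∂_1: C_1 → C_0 is given by ∂[p,q] = [q] − [p]. For instance
  ∂[2,3] = [3] − [2].
As a 5×10 matrix over Z this has rank 4, with invariant factors (1,1,1,1).

∂_2: C_2 → C_1 maps a triangle to the signed sum of its edges. For instance
  ∂[0,2,3] = [2,3] − [0,3] + [0,2],
  ∂[1,3,4] = [3,4] − [1,4] + [1,3].
The resulting 10×5 matrix has rank 5, and its Smith normal form has invariant factors (1,1,1,1,1).

Reading off H_k = ker ∂_k / im ∂_{k+1}:

  H_0: rank C_0 − rank ∂_1 = 5 − 4 = 1, and the invariant factors of ∂_1 are all 1, so H_0 = Z.
  H_1: rank ker ∂_1 − rank ∂_2 = (10 − 4) − 5 = 1, and the invariant factors of ∂_2 are all 1, so H_1 = Z.
  H_2: rank ker ∂_2 − rank ∂_3 = (5 − 5) − 0 = 0, and there is no ∂_3, so H_2 = 0.

(K is a triangulation of the Möbius band.)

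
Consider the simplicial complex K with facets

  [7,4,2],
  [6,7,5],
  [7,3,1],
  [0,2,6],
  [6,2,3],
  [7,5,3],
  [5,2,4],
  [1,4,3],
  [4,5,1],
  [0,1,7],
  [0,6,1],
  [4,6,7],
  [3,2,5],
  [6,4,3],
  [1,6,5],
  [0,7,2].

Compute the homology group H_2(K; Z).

Take the total order 0 < 1 < 2 < 3 < 4 < 5 < 6 < 7 on the vertex set. Then K (dimension 2) consists of the simplices:

  0-simplices (8): [0], [1], [2], [3], [4], [5], [6], [7]
  1-simplices (24): (24 of them)
  2-simplices (16): [0,1,6], [0,1,7], [0,2,6], [0,2,7], [1,3,4], [1,3,7], [1,4,5], [1,5,6], [2,3,5], [2,3,6], [2,4,5], [2,4,7], [3,4,6], [3,5,7], [4,6,7], [5,6,7]

Hence C_0 ≅ Z^8, C_1 ≅ Z^24, C_2 ≅ Z^16.

∂_1: C_1 → C_0 sends each edge [p,q] (with p < q) to q − p. For instance
  ∂[3,7] = [7] − [3].
As a 8×24 matrix over Z this has rank 7, with invariant factors (1,1,1,1,1,1,1).

∂_2: C_2 → C_1 acts by ∂[p,q,r] = [q,r] − [p,r] + [p,q]. For instance
  ∂[1,4,5] = [4,5] − [1,5] + [1,4],
  ∂[0,1,7] = [1,7] − [0,7] + [0,1].
The 24×16 boundary matrix has rank 15 and Smith normal form diag(1,1,1,1,1,1,1,1,1,1,1,1,1,1,1).

Reading off H_k = ker ∂_k / im ∂_{k+1}:

  H_2: rank ker ∂_2 − rank ∂_3 = (16 − 15) − 0 = 1, and there is no ∂_3, so H_2 ≅ Z.

(K is a triangulation of the torus T^2.)

H_2 = Z.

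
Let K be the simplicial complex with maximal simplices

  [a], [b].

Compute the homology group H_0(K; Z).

H_0 = Z^2.

We work with the vertex ordering a < b. The simplices of K, each written with vertices in increasing order, are:

  0-simplices (2): a, b

Hence C_0 ≅ Z^2.

From H_k ≅ ker(∂_k) / im(∂_{k+1}) we obtain:

  H_0: rank C_0 − rank ∂_1 = 2 − 0 = 2, and there is no ∂_1, so H_0 = Z^2.

(K is a triangulation of a set of 2 points.)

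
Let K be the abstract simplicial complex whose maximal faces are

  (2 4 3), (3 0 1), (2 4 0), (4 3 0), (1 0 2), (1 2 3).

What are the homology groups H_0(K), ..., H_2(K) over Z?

Fix the vertex order 0 < 1 < 2 < 3 < 4 and write every simplex with vertices in increasing order. Then dim K = 2 and the simplices of K are:

  0-simplices (5): [0], [1], [2], [3], [4]
  1-simplices (9): [0,1], [0,2], [0,3], [0,4], [1,2], [1,3], [2,3], [2,4], [3,4]
  2-simplices (6): [0,1,2], [0,1,3], [0,2,4], [0,3,4], [1,2,3], [2,3,4]

giving chain groups C_0 ≅ Z^5, C_1 ≅ Z^9, C_2 ≅ Z^6.

∂_1: C_1 → C_0 sends each edge [p,q] (with p < q) to q − p.
The resulting 5×9 matrix has rank 4, and its Smith normal form has invariant factors (1,1,1,1).

Boundary ∂_2: C_2 → C_1 sends each 2-simplex [p,q,r] to [q,r] − [p,r] + [p,q]. For instance
  ∂[1,2,3] = [2,3] − [1,3] + [1,2],
  ∂[0,3,4] = [3,4] − [0,4] + [0,3].
As a 9×6 matrix over Z this has rank 5, with invariant factors (1,1,1,1,1).

Reading off H_k = ker ∂_k / im ∂_{k+1}:

  H_0: rank C_0 − rank ∂_1 = 5 − 4 = 1, and the invariant factors of ∂_1 are all 1, so H_0 = Z.
  H_1: rank ker ∂_1 − rank ∂_2 = (9 − 4) − 5 = 0, and the invariant factors of ∂_2 are all 1, so H_1 = 0.
  H_2: rank ker ∂_2 − rank ∂_3 = (6 − 5) − 0 = 1, and there is no ∂_3, so H_2 = Z.

H_0 = Z,  H_1 = 0,  H_2 = Z.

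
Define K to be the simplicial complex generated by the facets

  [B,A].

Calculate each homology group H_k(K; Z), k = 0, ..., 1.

K has 2 vertices, 1 edge.
rank ∂_0 = 0, rank ∂_1 = 1 ⇒ b_0 = 2 − 0 − 1 = 1; all invariant factors of ∂_1 are 1 so no torsion. So H_0 ≅ Z.
rank ∂_1 = 1, rank ∂_2 = 0 ⇒ b_1 = 1 − 1 − 0 = 0. So H_1 ≅ 0.

H_0 = Z,  H_1 = 0.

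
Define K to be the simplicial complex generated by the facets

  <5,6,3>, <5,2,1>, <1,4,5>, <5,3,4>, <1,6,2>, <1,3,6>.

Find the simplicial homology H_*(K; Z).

K has 6 vertices, 12 edges, 6 triangles.
rank ∂_0 = 0, rank ∂_1 = 5 ⇒ b_0 = 6 − 0 − 5 = 1; all invariant factors of ∂_1 are 1 so no torsion. So H_0 ≅ Z.
rank ∂_1 = 5, rank ∂_2 = 6 ⇒ b_1 = 12 − 5 − 6 = 1; all invariant factors of ∂_2 are 1 so no torsion. So H_1 ≅ Z.
rank ∂_2 = 6, rank ∂_3 = 0 ⇒ b_2 = 6 − 6 − 0 = 0. So H_2 ≅ 0.

H_0 ≅ Z,  H_1 ≅ Z,  H_2 = 0.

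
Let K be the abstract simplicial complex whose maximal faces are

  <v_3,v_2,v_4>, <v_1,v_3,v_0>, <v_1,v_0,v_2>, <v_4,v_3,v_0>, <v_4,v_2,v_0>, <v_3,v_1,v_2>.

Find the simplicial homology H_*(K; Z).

H_0 = Z,  H_1 = 0,  H_2 = Z.

We work with the vertex ordering v_0 < v_1 < v_2 < v_3 < v_4. The simplices of K, each written with vertices in increasing order, are:

  0-simplices (5): [v_0], [v_1], [v_2], [v_3], [v_4]
  1-simplices (9): [v_0,v_1], [v_0,v_2], [v_0,v_3], [v_0,v_4], [v_1,v_2], [v_1,v_3], [v_2,v_3], [v_2,v_4], [v_3,v_4]
  2-simplices (6): [v_0,v_1,v_2], [v_0,v_1,v_3], [v_0,v_2,v_4], [v_0,v_3,v_4], [v_1,v_2,v_3], [v_2,v_3,v_4]

giving chain groups C_0 ≅ Z^5, C_1 ≅ Z^9, C_2 ≅ Z^6.

Boundary ∂_1: C_1 → C_0 is given by ∂[p,q] = [q] − [p]. For instance
  ∂[v_0,v_4] = [v_4] − [v_0].
As a 5×9 matrix over Z this has rank 4, with invariant factors (1,1,1,1).

The boundary map ∂_2: C_2 → C_1 sends each 2-simplex [p,q,r] to [q,r] − [p,r] + [p,q]. For instance
  ∂[v_1,v_2,v_3] = [v_2,v_3] − [v_1,v_3] + [v_1,v_2],
  ∂[v_2,v_3,v_4] = [v_3,v_4] − [v_2,v_4] + [v_2,v_3].
This gives a 9×6 integer matrix of rank 5; reducing to Smith normal form yields diagonal entries (1,1,1,1,1).

Computing H_k = (kernel of ∂_k) / (image of ∂_{k+1}):

  H_0: rank C_0 − rank ∂_1 = 5 − 4 = 1, and the invariant factors of ∂_1 are all 1, so H_0 = Z.
  H_1: rank ker ∂_1 − rank ∂_2 = (9 − 4) − 5 = 0, and the invariant factors of ∂_2 are all 1, so H_1 = 0.
  H_2: rank ker ∂_2 − rank ∂_3 = (6 − 5) − 0 = 1, and there is no ∂_3, so H_2 = Z.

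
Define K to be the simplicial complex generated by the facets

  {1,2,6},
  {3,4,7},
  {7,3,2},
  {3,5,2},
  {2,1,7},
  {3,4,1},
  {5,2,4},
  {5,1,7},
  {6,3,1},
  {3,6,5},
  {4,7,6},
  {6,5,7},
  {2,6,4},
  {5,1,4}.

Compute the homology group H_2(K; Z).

H_2 = Z.

We work with the vertex ordering 1 < 2 < 3 < 4 < 5 < 6 < 7. The simplices of K, each written with vertices in increasing order, are:

  0-simplices (7): [1], [2], [3], [4], [5], [6], [7]
  1-simplices (21): [1,2], [1,3], [1,4], [1,5], [1,6], [1,7], [2,3], [2,4], [2,5], [2,6], [2,7], [3,4], [3,5], [3,6], [3,7], [4,5], [4,6], [4,7], [5,6], [5,7], [6,7]
  2-simplices (14): [1,2,6], [1,2,7], [1,3,4], [1,3,6], [1,4,5], [1,5,7], [2,3,5], [2,3,7], [2,4,5], [2,4,6], [3,4,7], [3,5,6], [4,6,7], [5,6,7]

so the chain groups are C_0 ≅ Z^7, C_1 ≅ Z^21, C_2 ≅ Z^14.

Boundary ∂_1: C_1 → C_0 maps an edge to its endpoints' difference, ∂[p,q] = q − p.
As a 7×21 matrix over Z this has rank 6, with invariant factors (1,1,1,1,1,1).

Boundary ∂_2: C_2 → C_1 maps a triangle to the signed sum of its edges. For instance
  ∂[1,2,6] = [2,6] − [1,6] + [1,2],
  ∂[4,6,7] = [6,7] − [4,7] + [4,6].
The resulting 21×14 matrix has rank 13, and its Smith normal form has invariant factors (1,1,1,1,1,1,1,1,1,1,1,1,1).

From H_k ≅ ker(∂_k) / im(∂_{k+1}) we obtain:

  H_2: rank ker ∂_2 − rank ∂_3 = (14 − 13) − 0 = 1, and there is no ∂_3, so H_2 = Z.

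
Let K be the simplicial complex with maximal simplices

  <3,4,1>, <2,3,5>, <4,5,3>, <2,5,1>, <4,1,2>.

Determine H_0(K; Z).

K has 5 vertices, 10 edges, 5 triangles.
rank ∂_0 = 0, rank ∂_1 = 4 ⇒ b_0 = 5 − 0 − 4 = 1; all invariant factors of ∂_1 are 1 so no torsion. So H_0 ≅ Z.

H_0 = Z.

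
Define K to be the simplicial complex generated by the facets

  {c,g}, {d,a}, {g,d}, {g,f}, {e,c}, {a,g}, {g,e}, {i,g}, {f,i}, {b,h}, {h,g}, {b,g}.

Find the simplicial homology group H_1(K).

H_1 ≅ Z^4.

Order the vertices as a < b < c < d < e < f < g < h < i. Listing each simplex with vertices in this order, K has dimension 1 with simplices:

  0-simplices (9): a, b, c, d, e, f, g, h, i
  1-simplices (12): ad, ag, bg, bh, ce, cg, dg, eg, fg, fi, gh, gi

Hence C_0 ≅ Z^9, C_1 ≅ Z^12.

The boundary map ∂_1: C_1 → C_0 is given by ∂[p,q] = [q] − [p]. For instance
  ∂dg = g − d.
The 9×12 boundary matrix has rank 8 and Smith normal form diag(1,1,1,1,1,1,1,1).

From H_k ≅ ker(∂_k) / im(∂_{k+1}) we obtain:

  H_1: rank ker ∂_1 − rank ∂_2 = (12 − 8) − 0 = 4, and there is no ∂_2, so H_1 = Z^4.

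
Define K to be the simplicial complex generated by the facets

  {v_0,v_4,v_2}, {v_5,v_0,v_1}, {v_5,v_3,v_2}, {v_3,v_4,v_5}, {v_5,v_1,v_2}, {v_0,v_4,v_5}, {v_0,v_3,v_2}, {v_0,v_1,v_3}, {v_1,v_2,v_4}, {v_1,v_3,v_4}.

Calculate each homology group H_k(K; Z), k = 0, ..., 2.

H_0 = Z,  H_1 = Z/2Z,  H_2 = 0.

Order the vertices as v_0 < v_1 < v_2 < v_3 < v_4 < v_5. Listing each simplex with vertices in this order, K has dimension 2 with simplices:

  0-simplices (6): [v_0], [v_1], [v_2], [v_3], [v_4], [v_5]
  1-simplices (15): (15 of them)
  2-simplices (10): [v_0,v_1,v_3], [v_0,v_1,v_5], [v_0,v_2,v_3], [v_0,v_2,v_4], [v_0,v_4,v_5], [v_1,v_2,v_4], [v_1,v_2,v_5], [v_1,v_3,v_4], [v_2,v_3,v_5], [v_3,v_4,v_5]

giving chain groups C_0 ≅ Z^6, C_1 ≅ Z^15, C_2 ≅ Z^10.

The boundary map ∂_1: C_1 → C_0 sends each edge [p,q] (with p < q) to q − p.
The resulting 6×15 matrix has rank 5, and its Smith normal form has invariant factors (1,1,1,1,1).

∂_2: C_2 → C_1 sends each 2-simplex [p,q,r] to [q,r] − [p,r] + [p,q]. For instance
  ∂[v_3,v_4,v_5] = [v_4,v_5] − [v_3,v_5] + [v_3,v_4],
  ∂[v_0,v_2,v_3] = [v_2,v_3] − [v_0,v_3] + [v_0,v_2].
As a 15×10 matrix over Z this has rank 10, with invariant factors (1,1,1,1,1,1,1,1,1,2).

Computing H_k = (kernel of ∂_k) / (image of ∂_{k+1}):

  H_0: rank C_0 − rank ∂_1 = 6 − 5 = 1, and the invariant factors of ∂_1 are all 1, so H_0 ≅ Z.
  H_1: rank ker ∂_1 − rank ∂_2 = (15 − 5) − 10 = 0, and ∂_2 has invariant factor 2 > 1, so H_1 ≅ Z/2Z.
  H_2: rank ker ∂_2 − rank ∂_3 = (10 − 10) − 0 = 0, and there is no ∂_3, so H_2 ≅ 0.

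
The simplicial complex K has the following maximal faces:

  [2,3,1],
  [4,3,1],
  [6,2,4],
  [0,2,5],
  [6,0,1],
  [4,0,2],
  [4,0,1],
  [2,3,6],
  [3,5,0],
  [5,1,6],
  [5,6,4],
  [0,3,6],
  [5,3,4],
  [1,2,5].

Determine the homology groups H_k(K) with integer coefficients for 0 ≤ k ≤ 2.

Take the total order 0 < 1 < 2 < 3 < 4 < 5 < 6 on the vertex set. Then K (dimension 2) consists of the simplices:

  0-simplices (7): [0], [1], [2], [3], [4], [5], [6]
  1-simplices (21): [0,1], [0,2], [0,3], [0,4], [0,5], [0,6], [1,2], [1,3], [1,4], [1,5], [1,6], [2,3], [2,4], [2,5], [2,6], [3,4], [3,5], [3,6], [4,5], [4,6], [5,6]
  2-simplices (14): [0,1,4], [0,1,6], [0,2,4], [0,2,5], [0,3,5], [0,3,6], [1,2,3], [1,2,5], [1,3,4], [1,5,6], [2,3,6], [2,4,6], [3,4,5], [4,5,6]

Hence C_0 ≅ Z^7, C_1 ≅ Z^21, C_2 ≅ Z^14.

∂_1: C_1 → C_0 sends each edge [p,q] (with p < q) to q − p. For instance
  ∂[1,4] = [4] − [1].
The resulting 7×21 matrix has rank 6, and its Smith normal form has invariant factors (1,1,1,1,1,1).

Boundary ∂_2: C_2 → C_1 maps a triangle to the signed sum of its edges. For instance
  ∂[1,5,6] = [5,6] − [1,6] + [1,5],
  ∂[0,1,6] = [1,6] − [0,6] + [0,1].
This gives a 21×14 integer matrix of rank 13; reducing to Smith normal form yields diagonal entries (1,1,1,1,1,1,1,1,1,1,1,1,1).

From H_k ≅ ker(∂_k) / im(∂_{k+1}) we obtain:

  H_0: rank C_0 − rank ∂_1 = 7 − 6 = 1, and the invariant factors of ∂_1 are all 1, so H_0 = Z.
  H_1: rank ker ∂_1 − rank ∂_2 = (21 − 6) − 13 = 2, and the invariant factors of ∂_2 are all 1, so H_1 = Z^2.
  H_2: rank ker ∂_2 − rank ∂_3 = (14 − 13) − 0 = 1, and there is no ∂_3, so H_2 = Z.

H_0 ≅ Z,  H_1 ≅ Z^2,  H_2 ≅ Z.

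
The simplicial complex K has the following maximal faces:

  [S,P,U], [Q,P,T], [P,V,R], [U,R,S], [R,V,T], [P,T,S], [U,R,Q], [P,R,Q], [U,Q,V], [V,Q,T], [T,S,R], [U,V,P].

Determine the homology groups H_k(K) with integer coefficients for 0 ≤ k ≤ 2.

Fix the vertex order P < Q < R < S < T < U < V and write every simplex with vertices in increasing order. Then dim K = 2 and the simplices of K are:

  0-simplices (7): P, Q, R, S, T, U, V
  1-simplices (18): PQ, PR, PS, PT, PU, PV, QR, QT, QU, QV, RS, RT, RU, RV, ST, SU, TV, UV
  2-simplices (12): PQR, PQT, PRV, PST, PSU, PUV, QRU, QTV, QUV, RST, RSU, RTV

Hence C_0 ≅ Z^7, C_1 ≅ Z^18, C_2 ≅ Z^12.

Boundary ∂_1: C_1 → C_0 is given by ∂[p,q] = [q] − [p].
The 7×18 boundary matrix has rank 6 and Smith normal form diag(1,1,1,1,1,1).

∂_2: C_2 → C_1 sends each 2-simplex [p,q,r] to [q,r] − [p,r] + [p,q]. For instance
  ∂QUV = UV − QV + QU,
  ∂QRU = RU − QU + QR.
This gives a 18×12 integer matrix of rank 12; reducing to Smith normal form yields diagonal entries (1,1,1,1,1,1,1,1,1,1,1,2).

From H_k ≅ ker(∂_k) / im(∂_{k+1}) we obtain:

  H_0: rank C_0 − rank ∂_1 = 7 − 6 = 1, and the invariant factors of ∂_1 are all 1, so H_0 ≅ Z.
  H_1: rank ker ∂_1 − rank ∂_2 = (18 − 6) − 12 = 0, and ∂_2 has invariant factor 2 > 1, so H_1 ≅ Z/2Z.
  H_2: rank ker ∂_2 − rank ∂_3 = (12 − 12) − 0 = 0, and there is no ∂_3, so H_2 ≅ 0.

H_0 = Z,  H_1 = Z/2Z,  H_2 = 0.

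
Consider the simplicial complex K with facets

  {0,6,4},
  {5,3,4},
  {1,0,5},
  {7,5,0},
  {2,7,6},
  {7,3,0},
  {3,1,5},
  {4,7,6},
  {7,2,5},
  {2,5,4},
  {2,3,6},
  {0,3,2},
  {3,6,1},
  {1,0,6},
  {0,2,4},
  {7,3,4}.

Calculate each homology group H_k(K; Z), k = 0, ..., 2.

Order the vertices as 0 < 1 < 2 < 3 < 4 < 5 < 6 < 7. Listing each simplex with vertices in this order, K has dimension 2 with simplices:

  0-simplices (8): [0], [1], [2], [3], [4], [5], [6], [7]
  1-simplices (24): (24 of them)
  2-simplices (16): [0,1,5], [0,1,6], [0,2,3], [0,2,4], [0,3,7], [0,4,6], [0,5,7], [1,3,5], [1,3,6], [2,3,6], [2,4,5], [2,5,7], [2,6,7], [3,4,5], [3,4,7], [4,6,7]

so the chain groups are C_0 ≅ Z^8, C_1 ≅ Z^24, C_2 ≅ Z^16.

Boundary ∂_1: C_1 → C_0 maps an edge to its endpoints' difference, ∂[p,q] = q − p. For instance
  ∂[2,6] = [6] − [2].
The resulting 8×24 matrix has rank 7, and its Smith normal form has invariant factors (1,1,1,1,1,1,1).

The boundary map ∂_2: C_2 → C_1 sends each 2-simplex [p,q,r] to [q,r] − [p,r] + [p,q]. For instance
  ∂[0,2,3] = [2,3] − [0,3] + [0,2],
  ∂[2,3,6] = [3,6] − [2,6] + [2,3].
This gives a 24×16 integer matrix of rank 15; reducing to Smith normal form yields diagonal entries (1,1,1,1,1,1,1,1,1,1,1,1,1,1,1).

Now H_k = ker ∂_k / im ∂_{k+1}, so:

  H_0: rank C_0 − rank ∂_1 = 8 − 7 = 1, and the invariant factors of ∂_1 are all 1, so H_0 = Z.
  H_1: rank ker ∂_1 − rank ∂_2 = (24 − 7) − 15 = 2, and the invariant factors of ∂_2 are all 1, so H_1 = Z^2.
  H_2: rank ker ∂_2 − rank ∂_3 = (16 − 15) − 0 = 1, and there is no ∂_3, so H_2 = Z.

(K is a triangulation of the torus T^2.)

H_0 = Z,  H_1 = Z^2,  H_2 = Z.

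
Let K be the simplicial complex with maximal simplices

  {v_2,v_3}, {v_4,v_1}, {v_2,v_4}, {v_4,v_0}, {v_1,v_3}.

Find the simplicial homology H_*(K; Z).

H_0 = Z,  H_1 = Z.

Fix the vertex order v_0 < v_1 < v_2 < v_3 < v_4 and write every simplex with vertices in increasing order. Then dim K = 1 and the simplices of K are:

  0-simplices (5): [v_0], [v_1], [v_2], [v_3], [v_4]
  1-simplices (5): [v_0,v_4], [v_1,v_3], [v_1,v_4], [v_2,v_3], [v_2,v_4]

so the chain groups are C_0 ≅ Z^5, C_1 ≅ Z^5.

∂_1: C_1 → C_0 maps an edge to its endpoints' difference, ∂[p,q] = q − p. For instance
  ∂[v_0,v_4] = [v_4] − [v_0].
The resulting 5×5 matrix has rank 4, and its Smith normal form has invariant factors (1,1,1,1).

Computing H_k = (kernel of ∂_k) / (image of ∂_{k+1}):

  H_0: rank C_0 − rank ∂_1 = 5 − 4 = 1, and the invariant factors of ∂_1 are all 1, so H_0 ≅ Z.
  H_1: rank ker ∂_1 − rank ∂_2 = (5 − 4) − 0 = 1, and there is no ∂_2, so H_1 ≅ Z.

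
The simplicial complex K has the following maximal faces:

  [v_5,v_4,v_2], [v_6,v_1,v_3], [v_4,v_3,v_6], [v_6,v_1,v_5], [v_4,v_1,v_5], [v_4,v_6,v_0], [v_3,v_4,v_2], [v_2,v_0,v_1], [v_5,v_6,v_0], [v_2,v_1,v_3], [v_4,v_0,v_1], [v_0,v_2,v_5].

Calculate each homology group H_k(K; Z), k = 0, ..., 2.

K has 7 vertices, 18 edges, 12 triangles.
rank ∂_0 = 0, rank ∂_1 = 6 ⇒ b_0 = 7 − 0 − 6 = 1; all invariant factors of ∂_1 are 1 so no torsion. So H_0 = Z.
rank ∂_1 = 6, rank ∂_2 = 12 ⇒ b_1 = 18 − 6 − 12 = 0; ∂_2 has invariant factor(s) [2] giving torsion. So H_1 = Z/2.
rank ∂_2 = 12, rank ∂_3 = 0 ⇒ b_2 = 12 − 12 − 0 = 0. So H_2 = 0.

H_0 = Z,  H_1 = Z/2,  H_2 = 0.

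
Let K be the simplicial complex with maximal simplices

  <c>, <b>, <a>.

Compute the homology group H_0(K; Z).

H_0 ≅ Z^3.

Take the total order a < b < c on the vertex set. Then K (dimension 0) consists of the simplices:

  0-simplices (3): a, b, c

Hence C_0 ≅ Z^3.

Now H_k = ker ∂_k / im ∂_{k+1}, so:

  H_0: rank C_0 − rank ∂_1 = 3 − 0 = 3, and there is no ∂_1, so H_0 ≅ Z^3.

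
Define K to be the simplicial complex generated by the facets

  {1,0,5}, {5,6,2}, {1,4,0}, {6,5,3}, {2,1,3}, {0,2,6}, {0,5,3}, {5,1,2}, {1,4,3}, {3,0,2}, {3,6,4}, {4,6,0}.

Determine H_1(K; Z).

H_1 ≅ Z/2Z.

We work with the vertex ordering 0 < 1 < 2 < 3 < 4 < 5 < 6. The simplices of K, each written with vertices in increasing order, are:

  0-simplices (7): [0], [1], [2], [3], [4], [5], [6]
  1-simplices (18): [0,1], [0,2], [0,3], [0,4], [0,5], [0,6], [1,2], [1,3], [1,4], [1,5], [2,3], [2,5], [2,6], [3,4], [3,5], [3,6], [4,6], [5,6]
  2-simplices (12): [0,1,4], [0,1,5], [0,2,3], [0,2,6], [0,3,5], [0,4,6], [1,2,3], [1,2,5], [1,3,4], [2,5,6], [3,4,6], [3,5,6]

giving chain groups C_0 ≅ Z^7, C_1 ≅ Z^18, C_2 ≅ Z^12.

∂_1: C_1 → C_0 sends each edge [p,q] (with p < q) to q − p. For instance
  ∂[4,6] = [6] − [4].
The resulting 7×18 matrix has rank 6, and its Smith normal form has invariant factors (1,1,1,1,1,1).

Boundary ∂_2: C_2 → C_1 sends each 2-simplex [p,q,r] to [q,r] − [p,r] + [p,q]. For instance
  ∂[0,4,6] = [4,6] − [0,6] + [0,4],
  ∂[3,4,6] = [4,6] − [3,6] + [3,4].
The resulting 18×12 matrix has rank 12, and its Smith normal form has invariant factors (1,1,1,1,1,1,1,1,1,1,1,2).

From H_k ≅ ker(∂_k) / im(∂_{k+1}) we obtain:

  H_1: rank ker ∂_1 − rank ∂_2 = (18 − 6) − 12 = 0, and ∂_2 has invariant factor 2 > 1, so H_1 ≅ Z/2Z.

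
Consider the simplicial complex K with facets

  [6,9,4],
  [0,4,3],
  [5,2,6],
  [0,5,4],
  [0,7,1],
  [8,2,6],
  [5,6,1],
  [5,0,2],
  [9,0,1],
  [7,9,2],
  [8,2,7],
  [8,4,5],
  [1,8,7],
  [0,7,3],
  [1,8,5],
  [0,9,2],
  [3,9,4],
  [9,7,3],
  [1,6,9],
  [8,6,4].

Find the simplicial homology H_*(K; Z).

H_0 = Z,  H_1 = Z × Z/2,  H_2 = 0.

Fix the vertex order 0 < 1 < 2 < 3 < 4 < 5 < 6 < 7 < 8 < 9 and write every simplex with vertices in increasing order. Then dim K = 2 and the simplices of K are:

  0-simplices (10): [0], [1], [2], [3], [4], [5], [6], [7], [8], [9]
  1-simplices (30): (30 of them)
  2-simplices (20): (20 of them)

giving chain groups C_0 ≅ Z^10, C_1 ≅ Z^30, C_2 ≅ Z^20.

∂_1: C_1 → C_0 is given by ∂[p,q] = [q] − [p].
The resulting 10×30 matrix has rank 9, and its Smith normal form has invariant factors (1,1,1,1,1,1,1,1,1).

Boundary ∂_2: C_2 → C_1 sends each 2-simplex [p,q,r] to [q,r] − [p,r] + [p,q]. For instance
  ∂[4,6,8] = [6,8] − [4,8] + [4,6],
  ∂[3,4,9] = [4,9] − [3,9] + [3,4].
As a 30×20 matrix over Z this has rank 20, with invariant factors (1,1,1,1,1,1,1,1,1,1,1,1,1,1,1,1,1,1,1,2).

Computing H_k = (kernel of ∂_k) / (image of ∂_{k+1}):

  H_0: rank C_0 − rank ∂_1 = 10 − 9 = 1, and the invariant factors of ∂_1 are all 1, so H_0 = Z.
  H_1: rank ker ∂_1 − rank ∂_2 = (30 − 9) − 20 = 1, and ∂_2 has invariant factor 2 > 1, so H_1 = Z × Z/2.
  H_2: rank ker ∂_2 − rank ∂_3 = (20 − 20) − 0 = 0, and there is no ∂_3, so H_2 = 0.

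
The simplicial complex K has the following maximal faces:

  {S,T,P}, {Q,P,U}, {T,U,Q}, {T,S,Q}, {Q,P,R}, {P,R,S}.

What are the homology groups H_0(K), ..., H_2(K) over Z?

Fix the vertex order P < Q < R < S < T < U and write every simplex with vertices in increasing order. Then dim K = 2 and the simplices of K are:

  0-simplices (6): P, Q, R, S, T, U
  1-simplices (12): PQ, PR, PS, PT, PU, QR, QS, QT, QU, RS, ST, TU
  2-simplices (6): PQR, PQU, PRS, PST, QST, QTU

Hence C_0 ≅ Z^6, C_1 ≅ Z^12, C_2 ≅ Z^6.

Boundary ∂_1: C_1 → C_0 maps an edge to its endpoints' difference, ∂[p,q] = q − p. For instance
  ∂PQ = Q − P.
The resulting 6×12 matrix has rank 5, and its Smith normal form has invariant factors (1,1,1,1,1).

∂_2: C_2 → C_1 acts by ∂[p,q,r] = [q,r] − [p,r] + [p,q]. For instance
  ∂PRS = RS − PS + PR,
  ∂PST = ST − PT + PS.
This gives a 12×6 integer matrix of rank 6; reducing to Smith normal form yields diagonal entries (1,1,1,1,1,1).

From H_k ≅ ker(∂_k) / im(∂_{k+1}) we obtain:

  H_0: rank C_0 − rank ∂_1 = 6 − 5 = 1, and the invariant factors of ∂_1 are all 1, so H_0 = Z.
  H_1: rank ker ∂_1 − rank ∂_2 = (12 − 5) − 6 = 1, and the invariant factors of ∂_2 are all 1, so H_1 = Z.
  H_2: rank ker ∂_2 − rank ∂_3 = (6 − 6) − 0 = 0, and there is no ∂_3, so H_2 = 0.

H_0 = Z,  H_1 = Z,  H_2 = 0.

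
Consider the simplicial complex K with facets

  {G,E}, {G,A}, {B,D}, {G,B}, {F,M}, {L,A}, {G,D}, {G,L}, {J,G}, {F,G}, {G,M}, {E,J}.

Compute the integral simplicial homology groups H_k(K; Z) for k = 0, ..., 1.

H_0 ≅ Z,  H_1 ≅ Z^4.

Fix the vertex order A < B < D < E < F < G < J < L < M and write every simplex with vertices in increasing order. Then dim K = 1 and the simplices of K are:

  0-simplices (9): A, B, D, E, F, G, J, L, M
  1-simplices (12): AG, AL, BD, BG, DG, EG, EJ, FG, FM, GJ, GL, GM

Hence C_0 ≅ Z^9, C_1 ≅ Z^12.

Boundary ∂_1: C_1 → C_0 sends each edge [p,q] (with p < q) to q − p. For instance
  ∂AG = G − A.
The 9×12 boundary matrix has rank 8 and Smith normal form diag(1,1,1,1,1,1,1,1).

From H_k ≅ ker(∂_k) / im(∂_{k+1}) we obtain:

  H_0: rank C_0 − rank ∂_1 = 9 − 8 = 1, and the invariant factors of ∂_1 are all 1, so H_0 = Z.
  H_1: rank ker ∂_1 − rank ∂_2 = (12 − 8) − 0 = 4, and there is no ∂_2, so H_1 = Z^4.

As a check, the Euler characteristic is 9 − 12 = -3, which agrees with 1 − 4 = -3.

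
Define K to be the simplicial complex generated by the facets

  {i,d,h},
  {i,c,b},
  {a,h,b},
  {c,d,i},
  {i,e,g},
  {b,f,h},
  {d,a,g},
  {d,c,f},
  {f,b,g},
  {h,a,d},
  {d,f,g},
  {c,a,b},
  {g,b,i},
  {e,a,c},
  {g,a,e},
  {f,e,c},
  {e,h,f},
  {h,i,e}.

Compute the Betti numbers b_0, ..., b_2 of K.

Take the total order a < b < c < d < e < f < g < h < i on the vertex set. Then K (dimension 2) consists of the simplices:

  0-simplices (9): a, b, c, d, e, f, g, h, i
  1-simplices (27): ab, ac, ad, ae, ag, ah, bc, bf, bg, bh, bi, cd, ce, cf, ci, df, dg, dh, di, ef, eg, eh, ei, fg, fh, gi, hi
  2-simplices (18): abc, abh, ace, adg, adh, aeg, bci, bfg, bfh, bgi, cdf, cdi, cef, dfg, dhi, efh, egi, ehi

giving chain groups C_0 ≅ Z^9, C_1 ≅ Z^27, C_2 ≅ Z^18.

Boundary ∂_1: C_1 → C_0 is given by ∂[p,q] = [q] − [p].
As a 9×27 matrix over Z this has rank 8, with invariant factors (1,1,1,1,1,1,1,1).

The boundary map ∂_2: C_2 → C_1 maps a triangle to the signed sum of its edges. For instance
  ∂aeg = eg − ag + ae,
  ∂abc = bc − ac + ab.
The 27×18 boundary matrix has rank 17 and Smith normal form diag(1,1,1,1,1,1,1,1,1,1,1,1,1,1,1,1,1).

Now H_k = ker ∂_k / im ∂_{k+1}, so:

  H_0: rank C_0 − rank ∂_1 = 9 − 8 = 1, and the invariant factors of ∂_1 are all 1, so H_0 = Z.
  H_1: rank ker ∂_1 − rank ∂_2 = (27 − 8) − 17 = 2, and the invariant factors of ∂_2 are all 1, so H_1 = Z^2.
  H_2: rank ker ∂_2 − rank ∂_3 = (18 − 17) − 0 = 1, and there is no ∂_3, so H_2 = Z.

As a check, the Euler characteristic is 9 − 27 + 18 = 0, which agrees with 1 − 2 + 1 = 0.
(K is a triangulation of the torus T^2.)

Hence the Betti numbers are b_0 = 1, b_1 = 2, b_2 = 1.

b_0 = 1, b_1 = 2, b_2 = 1.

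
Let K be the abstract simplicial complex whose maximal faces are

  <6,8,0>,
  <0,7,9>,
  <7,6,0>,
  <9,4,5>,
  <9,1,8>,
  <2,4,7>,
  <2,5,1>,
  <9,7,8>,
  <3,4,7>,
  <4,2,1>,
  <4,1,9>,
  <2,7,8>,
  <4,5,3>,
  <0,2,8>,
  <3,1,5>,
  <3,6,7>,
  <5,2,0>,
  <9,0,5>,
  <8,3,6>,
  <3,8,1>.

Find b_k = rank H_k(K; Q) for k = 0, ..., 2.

Order the vertices as 0 < 1 < 2 < 3 < 4 < 5 < 6 < 7 < 8 < 9. Listing each simplex with vertices in this order, K has dimension 2 with simplices:

  0-simplices (10): [0], [1], [2], [3], [4], [5], [6], [7], [8], [9]
  1-simplices (30): (30 of them)
  2-simplices (20): (20 of them)

Hence C_0 ≅ Z^10, C_1 ≅ Z^30, C_2 ≅ Z^20.

The boundary map ∂_1: C_1 → C_0 maps an edge to its endpoints' difference, ∂[p,q] = q − p.
This gives a 10×30 integer matrix of rank 9; reducing to Smith normal form yields diagonal entries (1,1,1,1,1,1,1,1,1).

∂_2: C_2 → C_1 maps a triangle to the signed sum of its edges. For instance
  ∂[3,6,8] = [6,8] − [3,8] + [3,6],
  ∂[0,6,7] = [6,7] − [0,7] + [0,6].
This gives a 30×20 integer matrix of rank 20; reducing to Smith normal form yields diagonal entries (1,1,1,1,1,1,1,1,1,1,1,1,1,1,1,1,1,1,1,2).

Now H_k = ker ∂_k / im ∂_{k+1}, so:

  H_0: rank C_0 − rank ∂_1 = 10 − 9 = 1, and the invariant factors of ∂_1 are all 1, so H_0 = Z.
  H_1: rank ker ∂_1 − rank ∂_2 = (30 − 9) − 20 = 1, and ∂_2 has invariant factor 2 > 1, so H_1 = Z ⊕ Z/2.
  H_2: rank ker ∂_2 − rank ∂_3 = (20 − 20) − 0 = 0, and there is no ∂_3, so H_2 = 0.

As a check, the Euler characteristic is 10 − 30 + 20 = 0, which agrees with 1 − 1 + 0 = 0.
(K is a triangulation of the Klein bottle.)

Hence the Betti numbers are b_0 = 1, b_1 = 1, b_2 = 0.

b_0 = 1, b_1 = 1, b_2 = 0.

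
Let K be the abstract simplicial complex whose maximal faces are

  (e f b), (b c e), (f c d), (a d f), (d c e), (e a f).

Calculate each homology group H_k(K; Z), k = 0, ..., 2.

H_0 ≅ Z,  H_1 ≅ Z,  H_2 = 0.

Order the vertices as a < b < c < d < e < f. Listing each simplex with vertices in this order, K has dimension 2 with simplices:

  0-simplices (6): a, b, c, d, e, f
  1-simplices (12): ad, ae, af, bc, be, bf, cd, ce, cf, de, df, ef
  2-simplices (6): adf, aef, bce, bef, cde, cdf

so the chain groups are C_0 ≅ Z^6, C_1 ≅ Z^12, C_2 ≅ Z^6.

Boundary ∂_1: C_1 → C_0 sends each edge [p,q] (with p < q) to q − p.
As a 6×12 matrix over Z this has rank 5, with invariant factors (1,1,1,1,1).

Boundary ∂_2: C_2 → C_1 sends each 2-simplex [p,q,r] to [q,r] − [p,r] + [p,q]. For instance
  ∂cde = de − ce + cd,
  ∂cdf = df − cf + cd.
The resulting 12×6 matrix has rank 6, and its Smith normal form has invariant factors (1,1,1,1,1,1).

From H_k ≅ ker(∂_k) / im(∂_{k+1}) we obtain:

  H_0: rank C_0 − rank ∂_1 = 6 − 5 = 1, and the invariant factors of ∂_1 are all 1, so H_0 = Z.
  H_1: rank ker ∂_1 − rank ∂_2 = (12 − 5) − 6 = 1, and the invariant factors of ∂_2 are all 1, so H_1 = Z.
  H_2: rank ker ∂_2 − rank ∂_3 = (6 − 6) − 0 = 0, and there is no ∂_3, so H_2 = 0.

As a check, the Euler characteristic is 6 − 12 + 6 = 0, which agrees with 1 − 1 + 0 = 0.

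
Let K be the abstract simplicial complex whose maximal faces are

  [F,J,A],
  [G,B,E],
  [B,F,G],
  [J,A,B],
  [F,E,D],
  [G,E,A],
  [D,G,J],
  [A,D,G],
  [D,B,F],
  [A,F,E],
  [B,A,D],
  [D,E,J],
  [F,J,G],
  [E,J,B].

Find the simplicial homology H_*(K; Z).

H_0 ≅ Z,  H_1 ≅ Z^2,  H_2 ≅ Z.

Order the vertices as A < B < D < E < F < G < J. Listing each simplex with vertices in this order, K has dimension 2 with simplices:

  0-simplices (7): A, B, D, E, F, G, J
  1-simplices (21): AB, AD, AE, AF, AG, AJ, BD, BE, BF, BG, BJ, DE, DF, DG, DJ, EF, EG, EJ, FG, FJ, GJ
  2-simplices (14): ABD, ABJ, ADG, AEF, AEG, AFJ, BDF, BEG, BEJ, BFG, DEF, DEJ, DGJ, FGJ

giving chain groups C_0 ≅ Z^7, C_1 ≅ Z^21, C_2 ≅ Z^14.

The boundary map ∂_1: C_1 → C_0 maps an edge to its endpoints' difference, ∂[p,q] = q − p. For instance
  ∂BJ = J − B.
The 7×21 boundary matrix has rank 6 and Smith normal form diag(1,1,1,1,1,1).

Boundary ∂_2: C_2 → C_1 sends each 2-simplex [p,q,r] to [q,r] − [p,r] + [p,q]. For instance
  ∂FGJ = GJ − FJ + FG,
  ∂DGJ = GJ − DJ + DG.
The resulting 21×14 matrix has rank 13, and its Smith normal form has invariant factors (1,1,1,1,1,1,1,1,1,1,1,1,1).

From H_k ≅ ker(∂_k) / im(∂_{k+1}) we obtain:

  H_0: rank C_0 − rank ∂_1 = 7 − 6 = 1, and the invariant factors of ∂_1 are all 1, so H_0 = Z.
  H_1: rank ker ∂_1 − rank ∂_2 = (21 − 6) − 13 = 2, and the invariant factors of ∂_2 are all 1, so H_1 = Z^2.
  H_2: rank ker ∂_2 − rank ∂_3 = (14 − 13) − 0 = 1, and there is no ∂_3, so H_2 = Z.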